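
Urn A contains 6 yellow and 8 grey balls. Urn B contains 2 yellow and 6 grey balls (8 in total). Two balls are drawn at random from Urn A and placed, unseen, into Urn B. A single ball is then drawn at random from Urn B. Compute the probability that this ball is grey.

5/7

Condition on how many of the transferred balls are grey (from Urn A: 8 grey of 14; then Urn B has 10 total).
  0 grey: C(8,0)C(6,2)/C(14,2) = 15/91; then P = 6/10
  1 grey: C(8,1)C(6,1)/C(14,2) = 48/91; then P = 7/10
  2 grey: C(8,2)C(6,0)/C(14,2) = 4/13; then P = 8/10
P(grey from Urn B) = 5/7 ≈ 0.7143.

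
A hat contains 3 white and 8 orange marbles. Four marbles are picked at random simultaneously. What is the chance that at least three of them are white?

Sum the hypergeometric tail for j = 3,…,3 white marbles.
Favorable = C(3,3)·C(8,1) = 8; total = C(11,4) = 330.
P = 8/330 = 4/165 ≈ 0.0242.

4/165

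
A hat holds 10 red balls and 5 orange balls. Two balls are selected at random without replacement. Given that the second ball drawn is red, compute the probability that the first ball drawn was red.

P(first=red and the second ball drawn is red) = (10/15)·(9/14) = 3/7.
P(the second ball drawn is red) = Σ over first color = 3/7 + 5/21 = 2/3.
By Bayes, P(first=red | the second ball drawn is red) = 3/7 / 2/3 = 9/14 ≈ 0.6429.

9/14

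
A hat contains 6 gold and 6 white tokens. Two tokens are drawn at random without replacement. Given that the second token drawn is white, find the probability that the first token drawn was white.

5/11

P(first=white and the second token drawn is white) = (6/12)·(5/11) = 5/22.
P(the second token drawn is white) = Σ over first color = 3/11 + 5/22 = 1/2.
By Bayes, P(first=white | the second token drawn is white) = 5/22 / 1/2 = 5/11 ≈ 0.4545.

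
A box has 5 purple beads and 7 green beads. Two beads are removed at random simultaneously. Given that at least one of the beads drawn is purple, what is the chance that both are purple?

P(both purple) = C(5,2)/C(12,2) = 5/33; P(at least one purple) = 1 − C(7,2)/C(12,2) = 15/22.
Since 'both purple' ⊆ 'at least one purple', P(both | at least one) = 5/33 / 15/22 = 2/9 ≈ 0.2222.

2/9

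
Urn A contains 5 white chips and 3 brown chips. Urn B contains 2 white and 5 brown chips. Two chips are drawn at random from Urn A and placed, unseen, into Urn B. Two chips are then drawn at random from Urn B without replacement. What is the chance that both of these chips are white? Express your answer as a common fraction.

Condition on how many of the transferred chips are white (from Urn A: 5 white of 8; then Urn B has 9 total).
  0 white: C(5,0)C(3,2)/C(8,2) = 3/28; then P = C(2,2)/C(9,2) = 1/36
  1 white: C(5,1)C(3,1)/C(8,2) = 15/28; then P = C(3,2)/C(9,2) = 1/12
  2 white: C(5,2)C(3,0)/C(8,2) = 5/14; then P = C(4,2)/C(9,2) = 1/6
P(both white) = 3/28 ≈ 0.1071.

3/28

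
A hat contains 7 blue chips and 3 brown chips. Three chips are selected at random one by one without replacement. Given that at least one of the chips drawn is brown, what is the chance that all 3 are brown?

P(all 3 brown) = C(3,3)/C(10,3) = 1/120; P(at least one brown) = 1 − C(7,3)/C(10,3) = 17/24.
Since 'all 3 brown' ⊆ 'at least one brown', P(all 3 | at least one) = 1/120 / 17/24 = 1/85 ≈ 0.0118.

1/85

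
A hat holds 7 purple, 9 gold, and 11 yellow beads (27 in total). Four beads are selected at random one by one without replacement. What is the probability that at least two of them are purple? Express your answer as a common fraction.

7/26

Sum the hypergeometric tail for j = 2,…,4 purple beads.
Favorable = C(7,2)·C(20,2) + C(7,3)·C(20,1) + C(7,4)·C(20,0) = 4725; total = C(27,4) = 17550.
P = 4725/17550 = 7/26 ≈ 0.2692.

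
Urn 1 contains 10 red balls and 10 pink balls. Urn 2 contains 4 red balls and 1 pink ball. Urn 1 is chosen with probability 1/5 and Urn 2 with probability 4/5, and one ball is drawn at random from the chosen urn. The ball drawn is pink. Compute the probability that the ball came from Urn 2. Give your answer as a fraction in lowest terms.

8/13

P(pink | Urn 1) = 1/2; P(pink | Urn 2) = 1/5.
P(pink) = 1/5·1/2 + 4/5·1/5 = 13/50.
By Bayes' rule, P(Urn 2 | pink) = 4/25 / 13/50 = 8/13 ≈ 0.6154.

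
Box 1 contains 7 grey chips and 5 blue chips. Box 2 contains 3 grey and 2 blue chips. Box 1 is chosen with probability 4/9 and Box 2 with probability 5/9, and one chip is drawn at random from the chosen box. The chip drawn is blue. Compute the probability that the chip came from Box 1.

P(blue | Box 1) = 5/12; P(blue | Box 2) = 2/5.
P(blue) = 4/9·5/12 + 5/9·2/5 = 11/27.
By Bayes' rule, P(Box 1 | blue) = 5/27 / 11/27 = 5/11 ≈ 0.4545.

5/11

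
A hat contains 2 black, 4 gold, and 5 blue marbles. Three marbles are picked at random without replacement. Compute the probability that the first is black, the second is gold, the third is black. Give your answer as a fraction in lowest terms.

4/495

Multiply the conditional probability of each draw in order, without replacement, so each draw removes one from its color and from the total.
P = (2/11) · (4/10) · (1/9) = 4/495 ≈ 0.0081.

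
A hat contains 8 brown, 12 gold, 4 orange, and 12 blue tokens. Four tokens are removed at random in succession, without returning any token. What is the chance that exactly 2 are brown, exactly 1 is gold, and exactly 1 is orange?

Unordered draws without replacement: count favorable combinations over C(36,4).
Favorable = C(8,2) · C(12,1) · C(4,1) · C(12,0) = 1344; total = C(36,4) = 58905.
P = 1344/58905 = 64/2805 ≈ 0.0228.

64/2805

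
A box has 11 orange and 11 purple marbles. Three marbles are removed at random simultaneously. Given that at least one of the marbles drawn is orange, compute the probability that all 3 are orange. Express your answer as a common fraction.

3/25

P(all 3 orange) = C(11,3)/C(22,3) = 3/28; P(at least one orange) = 1 − C(11,3)/C(22,3) = 25/28.
Since 'all 3 orange' ⊆ 'at least one orange', P(all 3 | at least one) = 3/28 / 25/28 = 3/25 ≈ 0.1200.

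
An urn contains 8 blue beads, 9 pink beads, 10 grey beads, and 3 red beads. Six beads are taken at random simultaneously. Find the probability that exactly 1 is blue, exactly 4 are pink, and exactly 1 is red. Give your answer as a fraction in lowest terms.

48/9425

Unordered draws without replacement: count favorable combinations over C(30,6).
Favorable = C(8,1) · C(9,4) · C(10,0) · C(3,1) = 3024; total = C(30,6) = 593775.
P = 3024/593775 = 48/9425 ≈ 0.0051.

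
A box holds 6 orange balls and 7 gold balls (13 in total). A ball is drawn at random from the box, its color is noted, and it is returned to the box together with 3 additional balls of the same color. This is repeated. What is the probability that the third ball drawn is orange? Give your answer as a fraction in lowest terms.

Sum over the four possibilities for the first two draws (orange/not-orange each), tracking how the orange count and total change by +3 per draw.
P(third is orange) = 6/13 ≈ 0.4615. (In a Pólya urn every draw has the same marginal probability 6/13.)

6/13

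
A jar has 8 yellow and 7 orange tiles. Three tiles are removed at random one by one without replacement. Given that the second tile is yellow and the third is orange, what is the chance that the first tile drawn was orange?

6/13

P(first=orange and the second tile is yellow and the third is orange) = (7/15)·(8/14)·(6/13) = 8/65.
P(E) = Σ over first color = 28/195 + 8/65 = 4/15.
By Bayes, P(first=orange | E) = 8/65 / 4/15 = 6/13 ≈ 0.4615.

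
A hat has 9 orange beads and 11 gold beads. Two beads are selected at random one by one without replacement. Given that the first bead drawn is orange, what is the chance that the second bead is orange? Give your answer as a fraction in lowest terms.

8/19

After removing 1 orange, the hat has 8 orange out of 19 remaining.
P(second is orange | given) = 8/19 ≈ 0.4211.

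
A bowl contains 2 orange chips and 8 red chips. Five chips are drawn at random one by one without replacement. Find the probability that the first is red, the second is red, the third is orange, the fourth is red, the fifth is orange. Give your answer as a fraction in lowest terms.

Multiply the conditional probability of each draw in order, without replacement, so each draw removes one from its color and from the total.
P = (8/10) · (7/9) · (2/8) · (6/7) · (1/6) = 1/45 ≈ 0.0222.

1/45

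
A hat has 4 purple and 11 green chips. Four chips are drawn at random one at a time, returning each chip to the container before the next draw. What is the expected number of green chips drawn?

44/15

By linearity of expectation, E[X] = Σ P(draw i is green); each independent draw has P(green) = 11/15.
E[X] = 4 · 11/15 = 44/15 ≈ 2.9333.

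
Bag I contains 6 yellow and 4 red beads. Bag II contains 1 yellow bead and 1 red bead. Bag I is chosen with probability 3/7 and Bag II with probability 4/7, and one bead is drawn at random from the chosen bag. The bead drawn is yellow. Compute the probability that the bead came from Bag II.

10/19

P(yellow | Bag I) = 3/5; P(yellow | Bag II) = 1/2.
P(yellow) = 3/7·3/5 + 4/7·1/2 = 19/35.
By Bayes' rule, P(Bag II | yellow) = 2/7 / 19/35 = 10/19 ≈ 0.5263.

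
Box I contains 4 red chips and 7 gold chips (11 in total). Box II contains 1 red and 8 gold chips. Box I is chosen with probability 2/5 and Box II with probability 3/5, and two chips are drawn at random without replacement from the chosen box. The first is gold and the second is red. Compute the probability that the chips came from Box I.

P(E | Box I) = 14/55; P(E | Box II) = 1/9.
P(E) = 2/5·14/55 + 3/5·1/9 = 139/825.
By Bayes' rule, P(Box I | E) = 28/275 / 139/825 = 84/139 ≈ 0.6043.

84/139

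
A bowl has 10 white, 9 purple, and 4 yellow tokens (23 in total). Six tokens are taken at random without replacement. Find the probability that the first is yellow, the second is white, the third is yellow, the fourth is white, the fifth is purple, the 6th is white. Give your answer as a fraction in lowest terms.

36/33649

Multiply the conditional probability of each draw in order, without replacement, so each draw removes one from its color and from the total.
P = (4/23) · (10/22) · (3/21) · (9/20) · (9/19) · (8/18) = 36/33649 ≈ 0.0011.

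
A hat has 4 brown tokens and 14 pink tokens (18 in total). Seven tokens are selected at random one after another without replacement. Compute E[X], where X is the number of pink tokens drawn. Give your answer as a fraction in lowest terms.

49/9

By linearity of expectation, E[X] = Σ P(draw i is pink); by symmetry each draw (even without replacement) has P(pink) = 14/18.
E[X] = 7 · 14/18 = 49/9 ≈ 5.4444.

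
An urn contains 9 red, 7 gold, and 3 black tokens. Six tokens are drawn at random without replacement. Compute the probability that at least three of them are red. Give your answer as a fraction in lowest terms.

Sum the hypergeometric tail for j = 3,…,6 red tokens.
Favorable = C(9,3)·C(10,3) + C(9,4)·C(10,2) + C(9,5)·C(10,1) + C(9,6)·C(10,0) = 17094; total = C(19,6) = 27132.
P = 17094/27132 = 407/646 ≈ 0.6300.

407/646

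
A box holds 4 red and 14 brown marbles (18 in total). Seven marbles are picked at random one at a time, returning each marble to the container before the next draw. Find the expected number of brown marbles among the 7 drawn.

49/9

By linearity of expectation, E[X] = Σ P(draw i is brown); each independent draw has P(brown) = 14/18.
E[X] = 7 · 14/18 = 49/9 ≈ 5.4444.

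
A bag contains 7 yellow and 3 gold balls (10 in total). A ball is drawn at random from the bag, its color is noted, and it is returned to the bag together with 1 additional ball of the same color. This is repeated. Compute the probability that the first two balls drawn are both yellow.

28/55

After a yellow draw the bag holds 8 yellow out of 11.
P = (7/10)·(8/11) = 28/55 ≈ 0.5091.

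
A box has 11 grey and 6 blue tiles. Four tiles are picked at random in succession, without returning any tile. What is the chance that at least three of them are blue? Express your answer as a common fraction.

Sum the hypergeometric tail for j = 3,…,4 blue tiles.
Favorable = C(6,3)·C(11,1) + C(6,4)·C(11,0) = 235; total = C(17,4) = 2380.
P = 235/2380 = 47/476 ≈ 0.0987.

47/476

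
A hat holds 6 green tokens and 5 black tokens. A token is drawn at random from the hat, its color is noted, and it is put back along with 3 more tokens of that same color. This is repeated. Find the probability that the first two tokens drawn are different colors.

30/77

Either green then black, or black then green; after the first draw the total is 14.
P = (6/11)·(5/14) + (5/11)·(6/14) = 30/77 ≈ 0.3896.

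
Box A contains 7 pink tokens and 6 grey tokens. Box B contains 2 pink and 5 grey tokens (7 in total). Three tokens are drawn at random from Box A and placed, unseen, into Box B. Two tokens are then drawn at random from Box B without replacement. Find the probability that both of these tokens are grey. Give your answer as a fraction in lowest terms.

Condition on how many of the transferred tokens are grey (from Box A: 6 grey of 13; then Box B has 10 total).
  0 grey: C(6,0)C(7,3)/C(13,3) = 35/286; then P = C(5,2)/C(10,2) = 2/9
  1 grey: C(6,1)C(7,2)/C(13,3) = 63/143; then P = C(6,2)/C(10,2) = 1/3
  2 grey: C(6,2)C(7,1)/C(13,3) = 105/286; then P = C(7,2)/C(10,2) = 7/15
  3 grey: C(6,3)C(7,0)/C(13,3) = 10/143; then P = C(8,2)/C(10,2) = 28/45
P(both grey) = 7/18 ≈ 0.3889.

7/18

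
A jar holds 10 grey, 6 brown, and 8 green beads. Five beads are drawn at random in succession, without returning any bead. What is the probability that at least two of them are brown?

59/161

Sum the hypergeometric tail for j = 2,…,5 brown beads.
Favorable = C(6,2)·C(18,3) + C(6,3)·C(18,2) + C(6,4)·C(18,1) + C(6,5)·C(18,0) = 15576; total = C(24,5) = 42504.
P = 15576/42504 = 59/161 ≈ 0.3665.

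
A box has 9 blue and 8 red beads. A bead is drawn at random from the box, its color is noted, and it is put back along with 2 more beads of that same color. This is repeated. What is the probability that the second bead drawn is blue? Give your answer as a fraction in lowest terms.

9/17

Condition on the first draw. If first is blue (prob 9/17), second-blue has prob (11)/(19); if not (prob 8/17), it has prob 9/(19).
P = (9/17)·(11/19) + (8/17)·(9/19) = 9/17 ≈ 0.5294.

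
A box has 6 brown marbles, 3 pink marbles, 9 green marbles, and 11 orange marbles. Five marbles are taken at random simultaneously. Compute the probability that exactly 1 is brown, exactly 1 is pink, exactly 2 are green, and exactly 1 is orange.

Unordered draws without replacement: count favorable combinations over C(29,5).
Favorable = C(6,1) · C(3,1) · C(9,2) · C(11,1) = 7128; total = C(29,5) = 118755.
P = 7128/118755 = 792/13195 ≈ 0.0600.

792/13195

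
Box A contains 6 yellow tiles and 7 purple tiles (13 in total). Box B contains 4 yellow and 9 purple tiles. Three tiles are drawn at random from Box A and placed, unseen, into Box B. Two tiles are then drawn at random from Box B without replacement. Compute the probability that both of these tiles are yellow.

Condition on how many of the transferred tiles are yellow (from Box A: 6 yellow of 13; then Box B has 16 total).
  0 yellow: C(6,0)C(7,3)/C(13,3) = 35/286; then P = C(4,2)/C(16,2) = 1/20
  1 yellow: C(6,1)C(7,2)/C(13,3) = 63/143; then P = C(5,2)/C(16,2) = 1/12
  2 yellow: C(6,2)C(7,1)/C(13,3) = 105/286; then P = C(6,2)/C(16,2) = 1/8
  3 yellow: C(6,3)C(7,0)/C(13,3) = 10/143; then P = C(7,2)/C(16,2) = 7/40
P(both yellow) = 21/208 ≈ 0.1010.

21/208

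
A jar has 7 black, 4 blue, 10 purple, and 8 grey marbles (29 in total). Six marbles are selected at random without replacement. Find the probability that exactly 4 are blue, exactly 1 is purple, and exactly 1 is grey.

Unordered draws without replacement: count favorable combinations over C(29,6).
Favorable = C(7,0) · C(4,4) · C(10,1) · C(8,1) = 80; total = C(29,6) = 475020.
P = 80/475020 = 4/23751 ≈ 0.0002.

4/23751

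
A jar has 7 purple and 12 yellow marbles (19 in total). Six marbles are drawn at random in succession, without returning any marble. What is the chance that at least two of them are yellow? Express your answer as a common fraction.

Sum the hypergeometric tail for j = 2,…,6 yellow marbles.
Favorable = C(12,2)·C(7,4) + C(12,3)·C(7,3) + C(12,4)·C(7,2) + C(12,5)·C(7,1) + C(12,6)·C(7,0) = 26873; total = C(19,6) = 27132.
P = 26873/27132 = 3839/3876 ≈ 0.9905.

3839/3876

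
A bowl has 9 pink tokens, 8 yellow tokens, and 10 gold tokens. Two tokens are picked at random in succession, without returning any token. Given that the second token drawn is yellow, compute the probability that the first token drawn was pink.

9/26

P(first=pink and the second token drawn is yellow) = (9/27)·(8/26) = 4/39.
P(the second token drawn is yellow) = Σ over first color = 4/39 + 28/351 + 40/351 = 8/27.
By Bayes, P(first=pink | the second token drawn is yellow) = 4/39 / 8/27 = 9/26 ≈ 0.3462.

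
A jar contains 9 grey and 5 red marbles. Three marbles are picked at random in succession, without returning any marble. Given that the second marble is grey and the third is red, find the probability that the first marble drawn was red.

1/3

P(first=red and the second marble is grey and the third is red) = (5/14)·(9/13)·(4/12) = 15/182.
P(E) = Σ over first color = 15/91 + 15/182 = 45/182.
By Bayes, P(first=red | E) = 15/182 / 45/182 = 1/3 ≈ 0.3333.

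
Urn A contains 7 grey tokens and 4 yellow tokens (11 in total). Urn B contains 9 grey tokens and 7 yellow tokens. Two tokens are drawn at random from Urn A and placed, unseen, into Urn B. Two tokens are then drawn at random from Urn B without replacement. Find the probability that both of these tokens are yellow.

Condition on how many of the transferred tokens are yellow (from Urn A: 4 yellow of 11; then Urn B has 18 total).
  0 yellow: C(4,0)C(7,2)/C(11,2) = 21/55; then P = C(7,2)/C(18,2) = 7/51
  1 yellow: C(4,1)C(7,1)/C(11,2) = 28/55; then P = C(8,2)/C(18,2) = 28/153
  2 yellow: C(4,2)C(7,0)/C(11,2) = 6/55; then P = C(9,2)/C(18,2) = 4/17
P(both yellow) = 131/765 ≈ 0.1712.

131/765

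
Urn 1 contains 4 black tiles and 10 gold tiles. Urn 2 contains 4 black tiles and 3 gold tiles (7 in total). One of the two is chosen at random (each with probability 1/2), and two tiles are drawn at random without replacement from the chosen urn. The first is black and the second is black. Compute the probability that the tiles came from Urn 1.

3/16

P(E | Urn 1) = 6/91; P(E | Urn 2) = 2/7.
P(E) = 1/2·6/91 + 1/2·2/7 = 16/91.
By Bayes' rule, P(Urn 1 | E) = 3/91 / 16/91 = 3/16 ≈ 0.1875.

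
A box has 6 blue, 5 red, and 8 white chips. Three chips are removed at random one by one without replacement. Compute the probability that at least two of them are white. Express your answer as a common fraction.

Sum the hypergeometric tail for j = 2,…,3 white chips.
Favorable = C(8,2)·C(11,1) + C(8,3)·C(11,0) = 364; total = C(19,3) = 969.
P = 364/969 = 364/969 ≈ 0.3756.

364/969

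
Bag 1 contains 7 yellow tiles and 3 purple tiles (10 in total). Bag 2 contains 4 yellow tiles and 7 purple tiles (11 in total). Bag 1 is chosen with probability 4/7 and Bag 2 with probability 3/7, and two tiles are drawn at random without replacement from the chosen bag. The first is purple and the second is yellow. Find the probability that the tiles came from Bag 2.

9/20

P(E | Bag 1) = 7/30; P(E | Bag 2) = 14/55.
P(E) = 4/7·7/30 + 3/7·14/55 = 8/33.
By Bayes' rule, P(Bag 2 | E) = 6/55 / 8/33 = 9/20 ≈ 0.4500.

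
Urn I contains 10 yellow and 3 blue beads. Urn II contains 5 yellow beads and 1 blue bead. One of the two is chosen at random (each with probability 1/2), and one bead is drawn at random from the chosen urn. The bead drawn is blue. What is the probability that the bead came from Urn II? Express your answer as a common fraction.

P(blue | Urn I) = 3/13; P(blue | Urn II) = 1/6.
P(blue) = 1/2·3/13 + 1/2·1/6 = 31/156.
By Bayes' rule, P(Urn II | blue) = 1/12 / 31/156 = 13/31 ≈ 0.4194.

13/31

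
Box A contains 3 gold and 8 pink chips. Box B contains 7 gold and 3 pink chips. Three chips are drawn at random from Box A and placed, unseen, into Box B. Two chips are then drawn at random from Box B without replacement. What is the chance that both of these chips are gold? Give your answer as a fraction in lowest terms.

Condition on how many of the transferred chips are gold (from Box A: 3 gold of 11; then Box B has 13 total).
  0 gold: C(3,0)C(8,3)/C(11,3) = 56/165; then P = C(7,2)/C(13,2) = 7/26
  1 gold: C(3,1)C(8,2)/C(11,3) = 28/55; then P = C(8,2)/C(13,2) = 14/39
  2 gold: C(3,2)C(8,1)/C(11,3) = 8/55; then P = C(9,2)/C(13,2) = 6/13
  3 gold: C(3,3)C(8,0)/C(11,3) = 1/165; then P = C(10,2)/C(13,2) = 15/26
P(both gold) = 493/1430 ≈ 0.3448.

493/1430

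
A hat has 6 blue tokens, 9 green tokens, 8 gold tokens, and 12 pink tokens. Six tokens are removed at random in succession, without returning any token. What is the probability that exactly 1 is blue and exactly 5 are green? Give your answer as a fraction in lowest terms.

Unordered draws without replacement: count favorable combinations over C(35,6).
Favorable = C(6,1) · C(9,5) · C(8,0) · C(12,0) = 756; total = C(35,6) = 1623160.
P = 756/1623160 = 27/57970 ≈ 0.0005.

27/57970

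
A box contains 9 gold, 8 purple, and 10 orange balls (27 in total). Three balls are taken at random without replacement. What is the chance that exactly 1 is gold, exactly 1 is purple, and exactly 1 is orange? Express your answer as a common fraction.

16/65

Unordered draws without replacement: count favorable combinations over C(27,3).
Favorable = C(9,1) · C(8,1) · C(10,1) = 720; total = C(27,3) = 2925.
P = 720/2925 = 16/65 ≈ 0.2462.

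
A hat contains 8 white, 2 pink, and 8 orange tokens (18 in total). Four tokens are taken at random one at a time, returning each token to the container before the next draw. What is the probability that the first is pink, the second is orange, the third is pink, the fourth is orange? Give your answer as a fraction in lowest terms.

16/6561

Multiply the conditional probability of each draw in order, with replacement (the composition resets each draw).
P = (2/18) · (8/18) · (2/18) · (8/18) = 16/6561 ≈ 0.0024.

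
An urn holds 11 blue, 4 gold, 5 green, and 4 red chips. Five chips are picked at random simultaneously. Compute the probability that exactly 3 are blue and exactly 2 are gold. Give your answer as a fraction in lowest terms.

Unordered draws without replacement: count favorable combinations over C(24,5).
Favorable = C(11,3) · C(4,2) · C(5,0) · C(4,0) = 990; total = C(24,5) = 42504.
P = 990/42504 = 15/644 ≈ 0.0233.

15/644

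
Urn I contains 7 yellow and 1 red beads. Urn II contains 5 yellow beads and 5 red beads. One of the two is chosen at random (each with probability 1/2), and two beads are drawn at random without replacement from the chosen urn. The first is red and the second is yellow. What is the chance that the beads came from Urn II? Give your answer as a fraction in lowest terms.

P(E | Urn I) = 1/8; P(E | Urn II) = 5/18.
P(E) = 1/2·1/8 + 1/2·5/18 = 29/144.
By Bayes' rule, P(Urn II | E) = 5/36 / 29/144 = 20/29 ≈ 0.6897.

20/29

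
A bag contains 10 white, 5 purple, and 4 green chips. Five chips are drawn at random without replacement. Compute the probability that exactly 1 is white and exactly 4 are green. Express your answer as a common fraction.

Unordered draws without replacement: count favorable combinations over C(19,5).
Favorable = C(10,1) · C(5,0) · C(4,4) = 10; total = C(19,5) = 11628.
P = 10/11628 = 5/5814 ≈ 0.0009.

5/5814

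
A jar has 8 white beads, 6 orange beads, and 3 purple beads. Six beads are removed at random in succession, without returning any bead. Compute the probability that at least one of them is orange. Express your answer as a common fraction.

851/884

Use the complement: P(at least one orange) = 1 − P(no orange).
P(none) = C(11,6)/C(17,6) = 462/12376.
So P = 1 − 462/12376 = 851/884 ≈ 0.9627.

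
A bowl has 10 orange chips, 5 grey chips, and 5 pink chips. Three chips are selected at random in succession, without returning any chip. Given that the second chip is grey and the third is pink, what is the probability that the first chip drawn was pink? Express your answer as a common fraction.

2/9

P(first=pink and the second chip is grey and the third is pink) = (5/20)·(5/19)·(4/18) = 5/342.
P(E) = Σ over first color = 25/684 + 5/342 + 5/342 = 5/76.
By Bayes, P(first=pink | E) = 5/342 / 5/76 = 2/9 ≈ 0.2222.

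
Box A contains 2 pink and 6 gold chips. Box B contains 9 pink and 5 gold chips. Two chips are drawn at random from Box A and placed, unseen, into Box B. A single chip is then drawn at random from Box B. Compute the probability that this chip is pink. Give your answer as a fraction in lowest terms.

Condition on how many of the transferred chips are pink (from Box A: 2 pink of 8; then Box B has 16 total).
  0 pink: C(2,0)C(6,2)/C(8,2) = 15/28; then P = 9/16
  1 pink: C(2,1)C(6,1)/C(8,2) = 3/7; then P = 10/16
  2 pink: C(2,2)C(6,0)/C(8,2) = 1/28; then P = 11/16
P(pink from Box B) = 19/32 ≈ 0.5938.

19/32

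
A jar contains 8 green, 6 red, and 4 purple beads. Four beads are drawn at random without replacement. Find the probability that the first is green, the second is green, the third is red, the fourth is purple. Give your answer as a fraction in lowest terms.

14/765

Multiply the conditional probability of each draw in order, without replacement, so each draw removes one from its color and from the total.
P = (8/18) · (7/17) · (6/16) · (4/15) = 14/765 ≈ 0.0183.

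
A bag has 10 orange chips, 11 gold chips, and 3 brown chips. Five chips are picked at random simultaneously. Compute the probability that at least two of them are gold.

Sum the hypergeometric tail for j = 2,…,5 gold chips.
Favorable = C(11,2)·C(13,3) + C(11,3)·C(13,2) + C(11,4)·C(13,1) + C(11,5)·C(13,0) = 33352; total = C(24,5) = 42504.
P = 33352/42504 = 379/483 ≈ 0.7847.

379/483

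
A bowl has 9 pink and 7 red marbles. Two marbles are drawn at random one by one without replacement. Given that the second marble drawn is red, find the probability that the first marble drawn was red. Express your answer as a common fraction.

P(first=red and the second marble drawn is red) = (7/16)·(6/15) = 7/40.
P(the second marble drawn is red) = Σ over first color = 21/80 + 7/40 = 7/16.
By Bayes, P(first=red | the second marble drawn is red) = 7/40 / 7/16 = 2/5 ≈ 0.4000.

2/5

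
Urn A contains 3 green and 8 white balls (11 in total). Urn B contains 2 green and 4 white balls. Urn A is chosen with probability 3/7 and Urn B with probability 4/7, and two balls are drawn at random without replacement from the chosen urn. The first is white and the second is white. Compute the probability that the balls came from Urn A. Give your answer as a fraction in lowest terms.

21/43

P(E | Urn A) = 28/55; P(E | Urn B) = 2/5.
P(E) = 3/7·28/55 + 4/7·2/5 = 172/385.
By Bayes' rule, P(Urn A | E) = 12/55 / 172/385 = 21/43 ≈ 0.4884.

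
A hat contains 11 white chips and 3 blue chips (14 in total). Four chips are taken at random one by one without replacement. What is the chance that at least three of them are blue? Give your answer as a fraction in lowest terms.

1/91

Sum the hypergeometric tail for j = 3,…,3 blue chips.
Favorable = C(3,3)·C(11,1) = 11; total = C(14,4) = 1001.
P = 11/1001 = 1/91 ≈ 0.0110.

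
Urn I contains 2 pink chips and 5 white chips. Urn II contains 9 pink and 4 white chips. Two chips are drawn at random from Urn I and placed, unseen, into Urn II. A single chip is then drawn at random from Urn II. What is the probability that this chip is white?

38/105

Condition on how many of the transferred chips are white (from Urn I: 5 white of 7; then Urn II has 15 total).
  0 white: C(5,0)C(2,2)/C(7,2) = 1/21; then P = 4/15
  1 white: C(5,1)C(2,1)/C(7,2) = 10/21; then P = 5/15
  2 white: C(5,2)C(2,0)/C(7,2) = 10/21; then P = 6/15
P(white from Urn II) = 38/105 ≈ 0.3619.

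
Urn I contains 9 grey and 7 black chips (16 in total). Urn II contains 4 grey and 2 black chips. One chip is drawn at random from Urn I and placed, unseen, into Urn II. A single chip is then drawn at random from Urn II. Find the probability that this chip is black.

39/112

Condition on how many of the transferred chips are black (from Urn I: 7 black of 16; then Urn II has 7 total).
  0 black: C(7,0)C(9,1)/C(16,1) = 9/16; then P = 2/7
  1 black: C(7,1)C(9,0)/C(16,1) = 7/16; then P = 3/7
P(black from Urn II) = 39/112 ≈ 0.3482.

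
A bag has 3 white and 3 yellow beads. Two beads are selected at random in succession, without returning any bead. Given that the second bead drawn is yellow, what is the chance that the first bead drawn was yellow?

P(first=yellow and the second bead drawn is yellow) = (3/6)·(2/5) = 1/5.
P(the second bead drawn is yellow) = Σ over first color = 3/10 + 1/5 = 1/2.
By Bayes, P(first=yellow | the second bead drawn is yellow) = 1/5 / 1/2 = 2/5 ≈ 0.4000.

2/5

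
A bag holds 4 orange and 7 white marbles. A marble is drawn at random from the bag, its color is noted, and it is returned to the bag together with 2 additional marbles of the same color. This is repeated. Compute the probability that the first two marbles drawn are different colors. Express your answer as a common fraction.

56/143

Either white then orange, or orange then white; after the first draw the total is 13.
P = (7/11)·(4/13) + (4/11)·(7/13) = 56/143 ≈ 0.3916.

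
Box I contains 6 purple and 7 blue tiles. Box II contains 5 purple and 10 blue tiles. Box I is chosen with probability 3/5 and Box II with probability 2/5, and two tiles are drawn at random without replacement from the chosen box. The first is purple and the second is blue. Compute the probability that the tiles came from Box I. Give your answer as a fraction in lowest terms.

441/701

P(E | Box I) = 7/26; P(E | Box II) = 5/21.
P(E) = 3/5·7/26 + 2/5·5/21 = 701/2730.
By Bayes' rule, P(Box I | E) = 21/130 / 701/2730 = 441/701 ≈ 0.6291.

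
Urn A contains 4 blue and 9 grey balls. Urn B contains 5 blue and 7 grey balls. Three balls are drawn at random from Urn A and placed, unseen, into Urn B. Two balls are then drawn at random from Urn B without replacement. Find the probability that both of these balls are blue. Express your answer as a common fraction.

Condition on how many of the transferred balls are blue (from Urn A: 4 blue of 13; then Urn B has 15 total).
  0 blue: C(4,0)C(9,3)/C(13,3) = 42/143; then P = C(5,2)/C(15,2) = 2/21
  1 blue: C(4,1)C(9,2)/C(13,3) = 72/143; then P = C(6,2)/C(15,2) = 1/7
  2 blue: C(4,2)C(9,1)/C(13,3) = 27/143; then P = C(7,2)/C(15,2) = 1/5
  3 blue: C(4,3)C(9,0)/C(13,3) = 2/143; then P = C(8,2)/C(15,2) = 4/15
P(both blue) = 193/1365 ≈ 0.1414.

193/1365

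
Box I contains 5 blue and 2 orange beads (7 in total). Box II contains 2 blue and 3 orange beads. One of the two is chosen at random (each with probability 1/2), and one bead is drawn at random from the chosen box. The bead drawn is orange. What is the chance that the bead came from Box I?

10/31

P(orange | Box I) = 2/7; P(orange | Box II) = 3/5.
P(orange) = 1/2·2/7 + 1/2·3/5 = 31/70.
By Bayes' rule, P(Box I | orange) = 1/7 / 31/70 = 10/31 ≈ 0.3226.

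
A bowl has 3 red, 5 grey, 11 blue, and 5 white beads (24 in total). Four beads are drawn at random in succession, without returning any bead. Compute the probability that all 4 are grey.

Unordered draws without replacement: count favorable combinations over C(24,4).
Favorable = C(3,0) · C(5,4) · C(11,0) · C(5,0) = 5; total = C(24,4) = 10626.
P = 5/10626 = 5/10626 ≈ 0.0005.

5/10626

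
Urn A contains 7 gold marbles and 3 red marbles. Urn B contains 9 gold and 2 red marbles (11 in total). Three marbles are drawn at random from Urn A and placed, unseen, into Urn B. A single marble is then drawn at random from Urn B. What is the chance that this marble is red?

29/140

Condition on how many of the transferred marbles are red (from Urn A: 3 red of 10; then Urn B has 14 total).
  0 red: C(3,0)C(7,3)/C(10,3) = 7/24; then P = 2/14
  1 red: C(3,1)C(7,2)/C(10,3) = 21/40; then P = 3/14
  2 red: C(3,2)C(7,1)/C(10,3) = 7/40; then P = 4/14
  3 red: C(3,3)C(7,0)/C(10,3) = 1/120; then P = 5/14
P(red from Urn B) = 29/140 ≈ 0.2071.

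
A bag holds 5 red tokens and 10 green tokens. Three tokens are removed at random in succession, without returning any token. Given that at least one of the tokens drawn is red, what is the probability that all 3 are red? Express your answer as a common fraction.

P(all 3 red) = C(5,3)/C(15,3) = 2/91; P(at least one red) = 1 − C(10,3)/C(15,3) = 67/91.
Since 'all 3 red' ⊆ 'at least one red', P(all 3 | at least one) = 2/91 / 67/91 = 2/67 ≈ 0.0299.

2/67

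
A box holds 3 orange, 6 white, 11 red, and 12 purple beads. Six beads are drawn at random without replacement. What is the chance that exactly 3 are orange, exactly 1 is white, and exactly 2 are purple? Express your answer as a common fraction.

Unordered draws without replacement: count favorable combinations over C(32,6).
Favorable = C(3,3) · C(6,1) · C(11,0) · C(12,2) = 396; total = C(32,6) = 906192.
P = 396/906192 = 11/25172 ≈ 0.0004.

11/25172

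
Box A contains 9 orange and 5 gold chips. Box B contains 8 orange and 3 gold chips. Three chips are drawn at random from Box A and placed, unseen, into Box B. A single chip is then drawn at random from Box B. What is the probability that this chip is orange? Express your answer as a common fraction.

139/196

Condition on how many of the transferred chips are orange (from Box A: 9 orange of 14; then Box B has 14 total).
  0 orange: C(9,0)C(5,3)/C(14,3) = 5/182; then P = 8/14
  1 orange: C(9,1)C(5,2)/C(14,3) = 45/182; then P = 9/14
  2 orange: C(9,2)C(5,1)/C(14,3) = 45/91; then P = 10/14
  3 orange: C(9,3)C(5,0)/C(14,3) = 3/13; then P = 11/14
P(orange from Box B) = 139/196 ≈ 0.7092.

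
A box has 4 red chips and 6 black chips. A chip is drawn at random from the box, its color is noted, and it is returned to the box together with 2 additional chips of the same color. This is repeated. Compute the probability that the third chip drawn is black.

3/5

Sum over the four possibilities for the first two draws (black/not-black each), tracking how the black count and total change by +2 per draw.
P(third is black) = 3/5 ≈ 0.6000. (In a Pólya urn every draw has the same marginal probability 6/10.)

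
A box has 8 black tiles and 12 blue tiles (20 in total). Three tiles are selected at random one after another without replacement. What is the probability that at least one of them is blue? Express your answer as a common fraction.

Use the complement: P(at least one blue) = 1 − P(no blue).
P(none) = C(8,3)/C(20,3) = 56/1140.
So P = 1 − 56/1140 = 271/285 ≈ 0.9509.

271/285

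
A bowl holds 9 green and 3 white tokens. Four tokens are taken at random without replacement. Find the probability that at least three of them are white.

1/55

Sum the hypergeometric tail for j = 3,…,3 white tokens.
Favorable = C(3,3)·C(9,1) = 9; total = C(12,4) = 495.
P = 9/495 = 1/55 ≈ 0.0182.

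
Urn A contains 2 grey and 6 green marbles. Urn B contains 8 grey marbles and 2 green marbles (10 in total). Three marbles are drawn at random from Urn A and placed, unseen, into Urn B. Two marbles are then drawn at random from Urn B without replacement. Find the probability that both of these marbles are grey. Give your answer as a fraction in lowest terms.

955/2184

Condition on how many of the transferred marbles are grey (from Urn A: 2 grey of 8; then Urn B has 13 total).
  0 grey: C(2,0)C(6,3)/C(8,3) = 5/14; then P = C(8,2)/C(13,2) = 14/39
  1 grey: C(2,1)C(6,2)/C(8,3) = 15/28; then P = C(9,2)/C(13,2) = 6/13
  2 grey: C(2,2)C(6,1)/C(8,3) = 3/28; then P = C(10,2)/C(13,2) = 15/26
P(both grey) = 955/2184 ≈ 0.4373.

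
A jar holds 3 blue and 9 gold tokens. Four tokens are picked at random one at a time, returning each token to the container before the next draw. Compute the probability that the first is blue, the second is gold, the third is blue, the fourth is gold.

Multiply the conditional probability of each draw in order, with replacement (the composition resets each draw).
P = (3/12) · (9/12) · (3/12) · (9/12) = 9/256 ≈ 0.0352.

9/256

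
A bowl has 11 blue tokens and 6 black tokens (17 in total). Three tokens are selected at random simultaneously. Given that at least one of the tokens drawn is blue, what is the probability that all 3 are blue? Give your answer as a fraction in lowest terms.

1/4

P(all 3 blue) = C(11,3)/C(17,3) = 33/136; P(at least one blue) = 1 − C(6,3)/C(17,3) = 33/34.
Since 'all 3 blue' ⊆ 'at least one blue', P(all 3 | at least one) = 33/136 / 33/34 = 1/4 ≈ 0.2500.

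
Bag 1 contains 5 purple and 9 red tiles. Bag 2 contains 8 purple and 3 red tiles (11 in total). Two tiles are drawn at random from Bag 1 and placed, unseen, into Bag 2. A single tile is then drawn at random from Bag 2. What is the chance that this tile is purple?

Condition on how many of the transferred tiles are purple (from Bag 1: 5 purple of 14; then Bag 2 has 13 total).
  0 purple: C(5,0)C(9,2)/C(14,2) = 36/91; then P = 8/13
  1 purple: C(5,1)C(9,1)/C(14,2) = 45/91; then P = 9/13
  2 purple: C(5,2)C(9,0)/C(14,2) = 10/91; then P = 10/13
P(purple from Bag 2) = 61/91 ≈ 0.6703.

61/91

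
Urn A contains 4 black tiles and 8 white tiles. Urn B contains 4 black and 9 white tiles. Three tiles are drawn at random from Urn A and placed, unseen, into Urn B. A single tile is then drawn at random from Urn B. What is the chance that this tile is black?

Condition on how many of the transferred tiles are black (from Urn A: 4 black of 12; then Urn B has 16 total).
  0 black: C(4,0)C(8,3)/C(12,3) = 14/55; then P = 4/16
  1 black: C(4,1)C(8,2)/C(12,3) = 28/55; then P = 5/16
  2 black: C(4,2)C(8,1)/C(12,3) = 12/55; then P = 6/16
  3 black: C(4,3)C(8,0)/C(12,3) = 1/55; then P = 7/16
P(black from Urn B) = 5/16 ≈ 0.3125.

5/16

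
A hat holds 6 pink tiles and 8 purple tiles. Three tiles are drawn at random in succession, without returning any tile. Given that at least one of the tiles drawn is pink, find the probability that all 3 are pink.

5/77

P(all 3 pink) = C(6,3)/C(14,3) = 5/91; P(at least one pink) = 1 − C(8,3)/C(14,3) = 11/13.
Since 'all 3 pink' ⊆ 'at least one pink', P(all 3 | at least one) = 5/91 / 11/13 = 5/77 ≈ 0.0649.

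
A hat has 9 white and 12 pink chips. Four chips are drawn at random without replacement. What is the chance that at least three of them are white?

18/95

Sum the hypergeometric tail for j = 3,…,4 white chips.
Favorable = C(9,3)·C(12,1) + C(9,4)·C(12,0) = 1134; total = C(21,4) = 5985.
P = 1134/5985 = 18/95 ≈ 0.1895.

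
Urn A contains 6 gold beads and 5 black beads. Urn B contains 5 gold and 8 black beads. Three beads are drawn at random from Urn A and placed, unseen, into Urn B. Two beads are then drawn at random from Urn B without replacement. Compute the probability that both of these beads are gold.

Condition on how many of the transferred beads are gold (from Urn A: 6 gold of 11; then Urn B has 16 total).
  0 gold: C(6,0)C(5,3)/C(11,3) = 2/33; then P = C(5,2)/C(16,2) = 1/12
  1 gold: C(6,1)C(5,2)/C(11,3) = 4/11; then P = C(6,2)/C(16,2) = 1/8
  2 gold: C(6,2)C(5,1)/C(11,3) = 5/11; then P = C(7,2)/C(16,2) = 7/40
  3 gold: C(6,3)C(5,0)/C(11,3) = 4/33; then P = C(8,2)/C(16,2) = 7/30
P(both gold) = 19/120 ≈ 0.1583.

19/120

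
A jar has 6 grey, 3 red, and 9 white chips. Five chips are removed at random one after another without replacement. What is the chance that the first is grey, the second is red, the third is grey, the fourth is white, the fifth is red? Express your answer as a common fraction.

Multiply the conditional probability of each draw in order, without replacement, so each draw removes one from its color and from the total.
P = (6/18) · (3/17) · (5/16) · (9/15) · (2/14) = 3/1904 ≈ 0.0016.

3/1904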